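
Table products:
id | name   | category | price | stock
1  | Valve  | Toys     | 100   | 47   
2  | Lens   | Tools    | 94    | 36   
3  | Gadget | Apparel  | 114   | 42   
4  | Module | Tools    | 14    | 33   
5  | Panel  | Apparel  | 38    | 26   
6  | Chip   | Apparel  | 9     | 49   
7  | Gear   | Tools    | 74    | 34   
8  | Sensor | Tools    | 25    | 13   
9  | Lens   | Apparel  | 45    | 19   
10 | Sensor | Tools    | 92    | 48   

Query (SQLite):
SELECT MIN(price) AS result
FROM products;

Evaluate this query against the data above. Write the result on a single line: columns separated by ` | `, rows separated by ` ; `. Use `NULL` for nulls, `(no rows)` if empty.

All price values: [100, 94, 114, 14, 38, 9, 74, 25, 45, 92].
MIN of non-NULL values = 9.

9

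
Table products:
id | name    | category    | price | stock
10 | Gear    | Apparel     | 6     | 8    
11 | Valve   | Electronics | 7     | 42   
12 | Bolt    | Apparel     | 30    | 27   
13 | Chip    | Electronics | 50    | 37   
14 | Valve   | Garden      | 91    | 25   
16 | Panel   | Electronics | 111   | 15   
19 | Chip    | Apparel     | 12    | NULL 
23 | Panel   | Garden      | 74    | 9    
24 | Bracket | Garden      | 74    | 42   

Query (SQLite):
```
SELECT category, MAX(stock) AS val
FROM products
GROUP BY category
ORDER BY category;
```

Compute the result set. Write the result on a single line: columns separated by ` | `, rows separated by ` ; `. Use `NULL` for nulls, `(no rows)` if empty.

Apparel | 27 ; Electronics | 42 ; Garden | 42

Partition products by category; compute MAX(stock) within each group.
  Apparel: ids {10, 12, 19} → MAX(stock)=27
  Electronics: ids {11, 13, 16} → MAX(stock)=42
  Garden: ids {14, 23, 24} → MAX(stock)=42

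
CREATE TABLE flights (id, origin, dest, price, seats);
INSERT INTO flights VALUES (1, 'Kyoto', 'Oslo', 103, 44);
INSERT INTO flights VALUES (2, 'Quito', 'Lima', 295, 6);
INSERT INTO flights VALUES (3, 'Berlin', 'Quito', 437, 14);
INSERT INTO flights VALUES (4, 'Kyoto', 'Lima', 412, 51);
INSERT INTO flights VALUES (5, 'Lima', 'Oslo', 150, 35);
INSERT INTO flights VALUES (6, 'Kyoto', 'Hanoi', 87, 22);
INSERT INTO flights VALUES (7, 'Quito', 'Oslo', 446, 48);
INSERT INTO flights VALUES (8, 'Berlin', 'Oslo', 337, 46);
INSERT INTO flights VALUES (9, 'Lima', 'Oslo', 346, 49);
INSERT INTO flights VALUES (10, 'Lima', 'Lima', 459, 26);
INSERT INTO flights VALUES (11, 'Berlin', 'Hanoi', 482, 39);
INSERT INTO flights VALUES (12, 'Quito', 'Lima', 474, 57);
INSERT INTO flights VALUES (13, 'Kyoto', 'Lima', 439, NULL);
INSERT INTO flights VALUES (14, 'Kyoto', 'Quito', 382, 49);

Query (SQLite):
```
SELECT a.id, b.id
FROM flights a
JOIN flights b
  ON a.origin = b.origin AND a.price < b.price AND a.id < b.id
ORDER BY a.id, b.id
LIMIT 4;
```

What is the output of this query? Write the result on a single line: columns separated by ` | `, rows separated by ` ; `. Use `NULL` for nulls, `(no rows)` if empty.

1 | 4 ; 1 | 13 ; 1 | 14 ; 2 | 7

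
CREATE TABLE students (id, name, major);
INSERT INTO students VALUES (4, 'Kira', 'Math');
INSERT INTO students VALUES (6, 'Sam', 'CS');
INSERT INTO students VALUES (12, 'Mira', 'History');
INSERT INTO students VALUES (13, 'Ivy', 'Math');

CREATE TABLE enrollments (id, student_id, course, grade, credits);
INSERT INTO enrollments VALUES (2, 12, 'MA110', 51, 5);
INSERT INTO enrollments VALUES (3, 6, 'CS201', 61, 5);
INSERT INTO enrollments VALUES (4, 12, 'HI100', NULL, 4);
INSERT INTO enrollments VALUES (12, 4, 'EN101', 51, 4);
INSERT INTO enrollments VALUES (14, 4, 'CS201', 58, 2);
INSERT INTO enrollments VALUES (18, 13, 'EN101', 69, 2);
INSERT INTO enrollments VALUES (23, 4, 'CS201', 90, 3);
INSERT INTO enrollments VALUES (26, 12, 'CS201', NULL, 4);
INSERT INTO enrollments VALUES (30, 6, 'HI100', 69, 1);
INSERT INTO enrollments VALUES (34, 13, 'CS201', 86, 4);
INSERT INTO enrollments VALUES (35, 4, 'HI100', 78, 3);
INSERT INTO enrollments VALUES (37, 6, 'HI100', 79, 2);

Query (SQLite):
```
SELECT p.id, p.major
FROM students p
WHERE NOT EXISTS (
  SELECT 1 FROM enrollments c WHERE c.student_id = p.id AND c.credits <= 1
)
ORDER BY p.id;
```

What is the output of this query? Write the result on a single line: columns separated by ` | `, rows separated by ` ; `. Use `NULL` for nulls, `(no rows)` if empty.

For each students row, check whether any enrollments with matching student_id has credits <= 1.
Keep rows where that is false.

4 | Math ; 12 | History ; 13 | Math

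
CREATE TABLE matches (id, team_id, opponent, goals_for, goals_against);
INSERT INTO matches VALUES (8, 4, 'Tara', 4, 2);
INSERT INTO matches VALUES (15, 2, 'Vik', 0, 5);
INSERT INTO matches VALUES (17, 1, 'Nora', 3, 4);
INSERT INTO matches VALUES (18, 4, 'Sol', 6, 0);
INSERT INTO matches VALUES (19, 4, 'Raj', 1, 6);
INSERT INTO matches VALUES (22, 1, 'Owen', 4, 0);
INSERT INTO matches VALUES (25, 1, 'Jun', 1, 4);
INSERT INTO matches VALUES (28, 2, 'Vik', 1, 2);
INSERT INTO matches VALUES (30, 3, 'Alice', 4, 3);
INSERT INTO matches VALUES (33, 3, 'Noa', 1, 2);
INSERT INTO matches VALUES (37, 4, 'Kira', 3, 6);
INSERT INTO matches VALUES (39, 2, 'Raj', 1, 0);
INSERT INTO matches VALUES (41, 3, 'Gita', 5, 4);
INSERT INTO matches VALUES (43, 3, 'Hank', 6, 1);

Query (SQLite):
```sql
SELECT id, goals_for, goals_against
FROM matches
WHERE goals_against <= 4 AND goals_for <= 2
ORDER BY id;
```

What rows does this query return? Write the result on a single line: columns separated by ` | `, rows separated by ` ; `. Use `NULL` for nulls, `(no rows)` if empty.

goals_against <= 4: ids {8, 17, 18, 22, 25, 28, 30, 33, 39, 41, 43}
goals_for <= 2: ids {15, 19, 25, 28, 33, 39}
Combine with AND.

25 | 1 | 4 ; 28 | 1 | 2 ; 33 | 1 | 2 ; 39 | 1 | 0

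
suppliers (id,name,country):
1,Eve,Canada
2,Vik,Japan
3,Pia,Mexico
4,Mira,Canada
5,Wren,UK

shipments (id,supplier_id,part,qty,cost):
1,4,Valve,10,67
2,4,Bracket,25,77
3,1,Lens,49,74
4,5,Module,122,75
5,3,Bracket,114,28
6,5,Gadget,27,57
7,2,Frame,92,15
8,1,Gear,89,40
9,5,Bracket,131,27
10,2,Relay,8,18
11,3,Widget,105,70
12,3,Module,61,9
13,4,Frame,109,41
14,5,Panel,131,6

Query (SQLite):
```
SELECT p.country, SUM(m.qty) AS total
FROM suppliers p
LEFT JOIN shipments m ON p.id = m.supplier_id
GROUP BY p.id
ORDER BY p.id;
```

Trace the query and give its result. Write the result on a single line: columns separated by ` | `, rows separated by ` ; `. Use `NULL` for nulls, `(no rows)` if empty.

Canada | 138 ; Japan | 100 ; Mexico | 280 ; Canada | 144 ; UK | 411

LEFT JOIN keeps every suppliers row; unmatched ones get NULL for shipments columns.
Group by suppliers.id and compute SUM(m.qty). SUM over an all-NULL group is NULL.
  1: ids {3, 8} → SUM(m.qty)=138
  2: ids {7, 10} → SUM(m.qty)=100
  3: ids {5, 11, 12} → SUM(m.qty)=280
  4: ids {1, 2, 13} → SUM(m.qty)=144
  5: ids {4, 6, 9, 14} → SUM(m.qty)=411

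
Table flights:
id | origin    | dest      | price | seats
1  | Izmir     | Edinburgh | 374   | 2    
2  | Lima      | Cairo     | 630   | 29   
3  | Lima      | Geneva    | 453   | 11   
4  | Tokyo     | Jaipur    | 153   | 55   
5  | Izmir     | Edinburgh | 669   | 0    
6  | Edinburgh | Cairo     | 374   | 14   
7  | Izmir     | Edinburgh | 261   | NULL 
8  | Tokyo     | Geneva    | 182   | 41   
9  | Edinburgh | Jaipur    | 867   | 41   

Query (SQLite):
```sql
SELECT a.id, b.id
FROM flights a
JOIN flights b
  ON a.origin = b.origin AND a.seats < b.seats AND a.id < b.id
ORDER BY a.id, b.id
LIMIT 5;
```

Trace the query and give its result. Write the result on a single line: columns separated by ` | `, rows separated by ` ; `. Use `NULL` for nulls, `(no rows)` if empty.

6 | 9

Pairs (a,b) with same origin, a.seats < b.seats, a.id < b.id.
origin groups: Edinburgh:{6,9} Izmir:{1,5,7} Lima:{2,3} Tokyo:{4,8}
Ordered by (a.id, b.id); first 5.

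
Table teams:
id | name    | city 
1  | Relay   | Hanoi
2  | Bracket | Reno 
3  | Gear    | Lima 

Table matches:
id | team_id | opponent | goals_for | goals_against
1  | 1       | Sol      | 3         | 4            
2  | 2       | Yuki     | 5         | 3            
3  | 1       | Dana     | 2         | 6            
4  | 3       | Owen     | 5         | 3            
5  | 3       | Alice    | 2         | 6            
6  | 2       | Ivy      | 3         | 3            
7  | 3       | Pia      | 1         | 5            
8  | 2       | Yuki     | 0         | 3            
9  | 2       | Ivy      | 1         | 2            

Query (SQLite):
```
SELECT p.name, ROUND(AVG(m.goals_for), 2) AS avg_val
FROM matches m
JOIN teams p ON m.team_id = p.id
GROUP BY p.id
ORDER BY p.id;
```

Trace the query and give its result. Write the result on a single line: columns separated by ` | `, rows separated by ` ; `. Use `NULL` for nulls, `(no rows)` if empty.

Join each matches row to its teams via team_id.
Group joined rows by teams.id; compute ROUND(AVG(m.goals_for), 2) per group.
  1: ids {1, 3} → ROUND(AVG(m.goals_for), 2)=2.5
  2: ids {2, 6, 8, 9} → ROUND(AVG(m.goals_for), 2)=2.25
  3: ids {4, 5, 7} → ROUND(AVG(m.goals_for), 2)=2.67

Relay | 2.5 ; Bracket | 2.25 ; Gear | 2.67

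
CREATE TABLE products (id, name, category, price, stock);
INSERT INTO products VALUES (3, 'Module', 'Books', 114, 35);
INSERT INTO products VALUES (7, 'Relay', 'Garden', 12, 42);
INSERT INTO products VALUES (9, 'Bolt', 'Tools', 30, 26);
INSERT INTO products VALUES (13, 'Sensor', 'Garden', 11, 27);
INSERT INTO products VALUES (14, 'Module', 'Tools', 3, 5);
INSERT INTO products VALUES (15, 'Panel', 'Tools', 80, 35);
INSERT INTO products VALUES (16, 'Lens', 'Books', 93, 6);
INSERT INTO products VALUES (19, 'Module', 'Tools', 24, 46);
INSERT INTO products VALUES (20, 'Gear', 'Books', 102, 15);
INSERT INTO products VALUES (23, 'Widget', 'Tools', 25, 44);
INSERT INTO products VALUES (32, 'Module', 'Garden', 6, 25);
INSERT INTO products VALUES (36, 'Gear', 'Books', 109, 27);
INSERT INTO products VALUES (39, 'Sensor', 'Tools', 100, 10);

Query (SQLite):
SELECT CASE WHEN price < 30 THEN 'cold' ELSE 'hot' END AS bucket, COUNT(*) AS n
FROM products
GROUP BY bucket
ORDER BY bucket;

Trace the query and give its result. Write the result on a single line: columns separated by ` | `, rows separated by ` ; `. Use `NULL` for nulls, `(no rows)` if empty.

Bucket rows by price < 30 → 'cold' else 'hot'; count each bucket.

cold | 6 ; hot | 7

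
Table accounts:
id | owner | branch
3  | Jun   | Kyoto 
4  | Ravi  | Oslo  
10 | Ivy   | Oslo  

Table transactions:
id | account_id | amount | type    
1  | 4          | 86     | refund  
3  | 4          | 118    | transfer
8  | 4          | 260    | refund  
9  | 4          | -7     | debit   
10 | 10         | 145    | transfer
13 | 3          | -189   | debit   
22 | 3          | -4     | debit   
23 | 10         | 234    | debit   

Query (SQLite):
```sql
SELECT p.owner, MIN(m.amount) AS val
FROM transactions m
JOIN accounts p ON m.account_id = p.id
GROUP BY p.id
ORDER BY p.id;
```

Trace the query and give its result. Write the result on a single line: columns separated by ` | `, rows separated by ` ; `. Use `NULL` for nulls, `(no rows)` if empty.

Join each transactions row to its accounts via account_id.
Group joined rows by accounts.id; compute MIN(m.amount) per group.
  3: ids {13, 22} → MIN(m.amount)=-189
  4: ids {1, 3, 8, 9} → MIN(m.amount)=-7
  10: ids {10, 23} → MIN(m.amount)=145

Jun | -189 ; Ravi | -7 ; Ivy | 145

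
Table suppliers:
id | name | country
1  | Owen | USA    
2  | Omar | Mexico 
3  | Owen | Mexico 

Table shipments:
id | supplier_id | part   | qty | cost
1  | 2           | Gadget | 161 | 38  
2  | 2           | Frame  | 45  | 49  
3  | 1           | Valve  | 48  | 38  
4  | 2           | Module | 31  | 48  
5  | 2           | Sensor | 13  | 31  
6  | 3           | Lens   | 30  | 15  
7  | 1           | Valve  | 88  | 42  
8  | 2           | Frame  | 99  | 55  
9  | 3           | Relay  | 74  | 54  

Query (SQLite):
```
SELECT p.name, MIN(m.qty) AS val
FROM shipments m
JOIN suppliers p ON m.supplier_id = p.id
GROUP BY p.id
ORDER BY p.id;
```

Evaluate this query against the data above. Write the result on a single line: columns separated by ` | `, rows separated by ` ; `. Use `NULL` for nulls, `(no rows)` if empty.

Owen | 48 ; Omar | 13 ; Owen | 30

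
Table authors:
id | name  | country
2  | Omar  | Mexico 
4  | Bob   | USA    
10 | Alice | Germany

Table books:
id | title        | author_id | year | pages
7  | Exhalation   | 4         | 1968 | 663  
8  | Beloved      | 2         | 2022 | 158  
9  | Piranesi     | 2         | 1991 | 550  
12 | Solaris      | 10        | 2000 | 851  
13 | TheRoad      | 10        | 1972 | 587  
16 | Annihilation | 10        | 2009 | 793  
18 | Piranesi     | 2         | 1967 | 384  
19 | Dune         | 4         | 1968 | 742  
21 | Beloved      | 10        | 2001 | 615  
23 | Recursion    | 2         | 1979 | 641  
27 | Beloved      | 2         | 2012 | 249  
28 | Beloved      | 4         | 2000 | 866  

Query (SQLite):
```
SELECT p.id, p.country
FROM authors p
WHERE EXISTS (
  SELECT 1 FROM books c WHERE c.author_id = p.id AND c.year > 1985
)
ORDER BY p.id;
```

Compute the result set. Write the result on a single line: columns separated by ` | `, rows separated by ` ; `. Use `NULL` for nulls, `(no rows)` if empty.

2 | Mexico ; 4 | USA ; 10 | Germany

For each authors row, check whether any books with matching author_id has year > 1985.
Keep rows where that is true.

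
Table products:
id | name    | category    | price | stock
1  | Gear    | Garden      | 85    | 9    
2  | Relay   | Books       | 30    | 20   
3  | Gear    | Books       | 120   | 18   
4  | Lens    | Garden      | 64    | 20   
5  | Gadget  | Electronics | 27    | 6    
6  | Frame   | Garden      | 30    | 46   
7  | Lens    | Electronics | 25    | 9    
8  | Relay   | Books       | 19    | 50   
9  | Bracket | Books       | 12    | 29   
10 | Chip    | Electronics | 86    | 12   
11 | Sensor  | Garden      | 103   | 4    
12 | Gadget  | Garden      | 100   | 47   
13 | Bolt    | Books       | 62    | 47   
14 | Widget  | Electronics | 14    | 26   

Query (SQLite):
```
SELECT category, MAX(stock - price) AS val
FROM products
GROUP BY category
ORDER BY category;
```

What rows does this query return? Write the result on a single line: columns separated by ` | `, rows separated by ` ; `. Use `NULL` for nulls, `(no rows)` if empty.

Books | 31 ; Electronics | 12 ; Garden | 16

For each row compute stock - price.
Group by category; take MAX of the expression per group.
  Books: ids {2, 3, 8, 9, 13} → MAX(stock - price)=31
  Electronics: ids {5, 7, 10, 14} → MAX(stock - price)=12
  Garden: ids {1, 4, 6, 11, 12} → MAX(stock - price)=16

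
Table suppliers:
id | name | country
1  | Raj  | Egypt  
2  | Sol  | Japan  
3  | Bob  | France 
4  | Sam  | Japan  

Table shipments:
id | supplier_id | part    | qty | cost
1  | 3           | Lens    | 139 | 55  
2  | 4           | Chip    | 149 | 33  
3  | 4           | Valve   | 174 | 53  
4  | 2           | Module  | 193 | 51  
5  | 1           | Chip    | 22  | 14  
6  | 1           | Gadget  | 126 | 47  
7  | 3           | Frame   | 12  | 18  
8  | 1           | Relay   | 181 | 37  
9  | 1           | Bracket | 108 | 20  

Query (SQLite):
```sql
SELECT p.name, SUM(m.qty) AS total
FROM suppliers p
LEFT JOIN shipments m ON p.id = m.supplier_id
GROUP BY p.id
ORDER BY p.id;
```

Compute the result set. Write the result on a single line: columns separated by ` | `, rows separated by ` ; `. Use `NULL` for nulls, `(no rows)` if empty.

LEFT JOIN keeps every suppliers row; unmatched ones get NULL for shipments columns.
Group by suppliers.id and compute SUM(m.qty). SUM over an all-NULL group is NULL.
  1: ids {5, 6, 8, 9} → SUM(m.qty)=437
  2: ids {4} → SUM(m.qty)=193
  3: ids {1, 7} → SUM(m.qty)=151
  4: ids {2, 3} → SUM(m.qty)=323

Raj | 437 ; Sol | 193 ; Bob | 151 ; Sam | 323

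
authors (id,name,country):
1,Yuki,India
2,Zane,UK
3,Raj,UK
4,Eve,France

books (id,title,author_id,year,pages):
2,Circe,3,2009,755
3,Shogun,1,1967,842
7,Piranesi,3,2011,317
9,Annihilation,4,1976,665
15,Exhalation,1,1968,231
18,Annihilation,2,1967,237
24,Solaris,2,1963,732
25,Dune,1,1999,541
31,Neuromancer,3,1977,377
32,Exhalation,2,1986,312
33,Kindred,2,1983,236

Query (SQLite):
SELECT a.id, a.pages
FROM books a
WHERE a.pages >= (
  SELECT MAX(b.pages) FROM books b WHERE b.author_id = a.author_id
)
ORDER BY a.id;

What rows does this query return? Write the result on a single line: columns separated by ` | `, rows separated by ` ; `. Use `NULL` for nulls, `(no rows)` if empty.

2 | 755 ; 3 | 842 ; 9 | 665 ; 24 | 732

For each books row a, compute MAX(pages) over rows sharing a.author_id.
Keep row a if a.pages >= that per-group MAX.
  author_id=1: MAX(pages) = 842
  author_id=2: MAX(pages) = 732
  author_id=3: MAX(pages) = 755
  author_id=4: MAX(pages) = 665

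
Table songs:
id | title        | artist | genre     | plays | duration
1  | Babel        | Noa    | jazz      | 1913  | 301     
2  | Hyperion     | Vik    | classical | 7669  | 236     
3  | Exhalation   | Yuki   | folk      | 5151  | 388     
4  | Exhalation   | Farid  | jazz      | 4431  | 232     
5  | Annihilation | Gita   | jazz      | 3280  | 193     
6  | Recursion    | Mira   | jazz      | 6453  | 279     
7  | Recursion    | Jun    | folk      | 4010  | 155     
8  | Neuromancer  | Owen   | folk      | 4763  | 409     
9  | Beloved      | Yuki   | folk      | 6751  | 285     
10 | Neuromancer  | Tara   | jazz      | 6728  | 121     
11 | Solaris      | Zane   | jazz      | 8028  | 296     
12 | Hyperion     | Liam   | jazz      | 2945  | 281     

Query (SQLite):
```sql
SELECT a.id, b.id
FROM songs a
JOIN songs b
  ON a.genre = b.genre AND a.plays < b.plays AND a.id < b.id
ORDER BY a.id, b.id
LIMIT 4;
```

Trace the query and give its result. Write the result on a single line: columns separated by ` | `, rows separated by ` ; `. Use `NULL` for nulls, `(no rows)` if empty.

1 | 4 ; 1 | 5 ; 1 | 6 ; 1 | 10

Pairs (a,b) with same genre, a.plays < b.plays, a.id < b.id.
genre groups: classical:{2} folk:{3,7,8,9} jazz:{1,4,5,6,10,11,12}
Ordered by (a.id, b.id); first 4.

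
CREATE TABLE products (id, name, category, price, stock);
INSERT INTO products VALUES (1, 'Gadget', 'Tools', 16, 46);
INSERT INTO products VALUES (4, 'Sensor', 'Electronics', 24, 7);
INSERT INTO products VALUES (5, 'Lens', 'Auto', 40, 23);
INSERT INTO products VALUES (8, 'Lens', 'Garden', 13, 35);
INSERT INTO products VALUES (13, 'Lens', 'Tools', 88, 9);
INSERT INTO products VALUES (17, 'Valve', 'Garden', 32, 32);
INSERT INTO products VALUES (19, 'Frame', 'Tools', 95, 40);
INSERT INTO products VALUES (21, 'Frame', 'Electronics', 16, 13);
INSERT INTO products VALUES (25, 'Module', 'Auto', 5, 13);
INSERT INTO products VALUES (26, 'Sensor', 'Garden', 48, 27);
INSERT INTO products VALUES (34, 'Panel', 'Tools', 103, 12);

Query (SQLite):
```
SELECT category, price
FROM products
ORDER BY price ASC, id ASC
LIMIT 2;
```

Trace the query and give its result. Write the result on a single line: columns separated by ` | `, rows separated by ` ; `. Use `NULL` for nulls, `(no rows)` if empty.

Auto | 5 ; Garden | 13

Sort by price asc, tiebreak id asc: (5, id=25), (13, id=8), (16, id=1), (16, id=21), (24, id=4) …. Take first 2.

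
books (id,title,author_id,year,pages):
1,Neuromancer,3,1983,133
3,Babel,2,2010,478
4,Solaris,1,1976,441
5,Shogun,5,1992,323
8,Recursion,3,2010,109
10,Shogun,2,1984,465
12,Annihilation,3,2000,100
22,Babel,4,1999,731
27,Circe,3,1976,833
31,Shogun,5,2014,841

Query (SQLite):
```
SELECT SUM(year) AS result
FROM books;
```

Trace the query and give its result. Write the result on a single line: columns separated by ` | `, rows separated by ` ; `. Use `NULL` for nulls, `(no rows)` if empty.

19944

All year values: [1983, 2010, 1976, 1992, 2010, 1984, 2000, 1999, 1976, 2014].
SUM of non-NULL values = 19944.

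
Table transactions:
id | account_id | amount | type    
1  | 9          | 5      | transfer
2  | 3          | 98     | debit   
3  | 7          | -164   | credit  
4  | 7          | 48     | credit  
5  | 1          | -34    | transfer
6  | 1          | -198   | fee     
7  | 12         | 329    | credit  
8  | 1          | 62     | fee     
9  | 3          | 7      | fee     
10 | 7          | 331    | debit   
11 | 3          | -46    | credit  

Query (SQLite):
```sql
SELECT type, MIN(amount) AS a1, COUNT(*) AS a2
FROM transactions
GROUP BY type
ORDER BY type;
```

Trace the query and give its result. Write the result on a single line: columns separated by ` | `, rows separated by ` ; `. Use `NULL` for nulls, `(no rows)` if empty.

Group transactions by type.
Per group compute: MIN(amount), COUNT(*).
  credit: ids {3, 4, 7, 11} → MIN(amount)=-164, COUNT(*)=4
  debit: ids {2, 10} → MIN(amount)=98, COUNT(*)=2
  fee: ids {6, 8, 9} → MIN(amount)=-198, COUNT(*)=3
  transfer: ids {1, 5} → MIN(amount)=-34, COUNT(*)=2

credit | -164 | 4 ; debit | 98 | 2 ; fee | -198 | 3 ; transfer | -34 | 2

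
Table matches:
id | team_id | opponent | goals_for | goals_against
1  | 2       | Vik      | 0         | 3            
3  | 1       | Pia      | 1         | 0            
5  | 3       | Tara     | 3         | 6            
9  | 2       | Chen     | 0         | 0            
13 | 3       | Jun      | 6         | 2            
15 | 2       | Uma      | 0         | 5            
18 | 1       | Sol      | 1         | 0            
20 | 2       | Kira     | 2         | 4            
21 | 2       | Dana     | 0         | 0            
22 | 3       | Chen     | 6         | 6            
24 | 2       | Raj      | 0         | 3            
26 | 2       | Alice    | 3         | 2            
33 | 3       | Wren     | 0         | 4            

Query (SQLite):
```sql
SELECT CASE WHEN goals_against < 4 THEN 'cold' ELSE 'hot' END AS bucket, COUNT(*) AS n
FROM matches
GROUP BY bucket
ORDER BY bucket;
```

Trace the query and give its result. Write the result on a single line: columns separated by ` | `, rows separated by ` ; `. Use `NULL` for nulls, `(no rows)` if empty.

cold | 8 ; hot | 5

Bucket rows by goals_against < 4 → 'cold' else 'hot'; count each bucket.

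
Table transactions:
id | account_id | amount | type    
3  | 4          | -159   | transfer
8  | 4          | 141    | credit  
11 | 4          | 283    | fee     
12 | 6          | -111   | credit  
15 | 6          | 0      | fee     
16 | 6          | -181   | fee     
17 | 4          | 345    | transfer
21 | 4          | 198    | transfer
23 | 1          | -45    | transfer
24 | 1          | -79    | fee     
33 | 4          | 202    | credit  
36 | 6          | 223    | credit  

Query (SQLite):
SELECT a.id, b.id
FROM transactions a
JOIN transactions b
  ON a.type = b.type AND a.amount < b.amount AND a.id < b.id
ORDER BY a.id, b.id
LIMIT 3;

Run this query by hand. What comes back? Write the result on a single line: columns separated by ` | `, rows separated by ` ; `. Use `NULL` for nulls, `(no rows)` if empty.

3 | 17 ; 3 | 21 ; 3 | 23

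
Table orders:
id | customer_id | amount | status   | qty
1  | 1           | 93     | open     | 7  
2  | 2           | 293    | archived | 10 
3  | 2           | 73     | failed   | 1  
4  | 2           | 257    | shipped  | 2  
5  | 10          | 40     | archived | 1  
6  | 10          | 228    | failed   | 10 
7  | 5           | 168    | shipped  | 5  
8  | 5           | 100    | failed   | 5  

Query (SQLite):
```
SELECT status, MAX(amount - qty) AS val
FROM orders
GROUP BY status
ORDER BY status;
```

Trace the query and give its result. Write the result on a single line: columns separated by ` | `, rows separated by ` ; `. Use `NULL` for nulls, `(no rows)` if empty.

archived | 283 ; failed | 218 ; open | 86 ; shipped | 255

For each row compute amount - qty.
Group by status; take MAX of the expression per group.
  archived: ids {2, 5} → MAX(amount - qty)=283
  failed: ids {3, 6, 8} → MAX(amount - qty)=218
  open: ids {1} → MAX(amount - qty)=86
  shipped: ids {4, 7} → MAX(amount - qty)=255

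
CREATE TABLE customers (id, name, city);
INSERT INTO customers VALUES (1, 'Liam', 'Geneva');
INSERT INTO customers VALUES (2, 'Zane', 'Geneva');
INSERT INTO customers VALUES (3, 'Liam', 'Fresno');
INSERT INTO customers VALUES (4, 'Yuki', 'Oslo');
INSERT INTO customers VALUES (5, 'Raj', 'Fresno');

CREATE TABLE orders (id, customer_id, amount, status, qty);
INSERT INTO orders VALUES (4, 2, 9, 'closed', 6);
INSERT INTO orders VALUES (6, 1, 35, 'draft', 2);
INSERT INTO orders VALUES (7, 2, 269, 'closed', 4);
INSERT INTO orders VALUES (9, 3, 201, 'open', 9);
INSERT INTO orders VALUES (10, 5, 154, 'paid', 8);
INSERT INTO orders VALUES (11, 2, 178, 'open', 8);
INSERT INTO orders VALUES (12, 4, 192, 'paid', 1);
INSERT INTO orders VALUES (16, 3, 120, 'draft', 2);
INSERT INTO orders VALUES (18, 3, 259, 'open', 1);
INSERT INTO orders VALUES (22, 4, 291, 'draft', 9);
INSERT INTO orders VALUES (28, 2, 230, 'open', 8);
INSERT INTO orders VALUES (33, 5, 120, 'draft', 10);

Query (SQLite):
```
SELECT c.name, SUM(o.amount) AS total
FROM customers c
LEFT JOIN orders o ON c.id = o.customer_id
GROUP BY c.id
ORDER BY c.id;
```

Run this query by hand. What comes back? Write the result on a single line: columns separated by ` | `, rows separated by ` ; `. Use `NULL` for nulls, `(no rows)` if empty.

LEFT JOIN keeps every customers row; unmatched ones get NULL for orders columns.
Group by customers.id and compute SUM(o.amount). SUM over an all-NULL group is NULL.
  1: ids {6} → SUM(o.amount)=35
  2: ids {4, 7, 11, 28} → SUM(o.amount)=686
  3: ids {9, 16, 18} → SUM(o.amount)=580
  4: ids {12, 22} → SUM(o.amount)=483
  5: ids {10, 33} → SUM(o.amount)=274

Liam | 35 ; Zane | 686 ; Liam | 580 ; Yuki | 483 ; Raj | 274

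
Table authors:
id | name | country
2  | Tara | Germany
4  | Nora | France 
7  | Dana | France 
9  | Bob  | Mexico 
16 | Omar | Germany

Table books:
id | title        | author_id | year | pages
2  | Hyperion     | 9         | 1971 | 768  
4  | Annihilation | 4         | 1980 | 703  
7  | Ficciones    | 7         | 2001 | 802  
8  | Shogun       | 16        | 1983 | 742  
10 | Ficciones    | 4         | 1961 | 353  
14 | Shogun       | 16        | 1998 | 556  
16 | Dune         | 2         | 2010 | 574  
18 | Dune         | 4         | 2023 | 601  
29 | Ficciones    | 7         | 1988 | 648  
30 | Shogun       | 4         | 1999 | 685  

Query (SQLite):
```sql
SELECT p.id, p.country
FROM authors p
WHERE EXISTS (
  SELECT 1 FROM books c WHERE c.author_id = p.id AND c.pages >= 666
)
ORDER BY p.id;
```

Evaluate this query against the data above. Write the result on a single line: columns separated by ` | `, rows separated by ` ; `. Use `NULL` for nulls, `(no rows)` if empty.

4 | France ; 7 | France ; 9 | Mexico ; 16 | Germany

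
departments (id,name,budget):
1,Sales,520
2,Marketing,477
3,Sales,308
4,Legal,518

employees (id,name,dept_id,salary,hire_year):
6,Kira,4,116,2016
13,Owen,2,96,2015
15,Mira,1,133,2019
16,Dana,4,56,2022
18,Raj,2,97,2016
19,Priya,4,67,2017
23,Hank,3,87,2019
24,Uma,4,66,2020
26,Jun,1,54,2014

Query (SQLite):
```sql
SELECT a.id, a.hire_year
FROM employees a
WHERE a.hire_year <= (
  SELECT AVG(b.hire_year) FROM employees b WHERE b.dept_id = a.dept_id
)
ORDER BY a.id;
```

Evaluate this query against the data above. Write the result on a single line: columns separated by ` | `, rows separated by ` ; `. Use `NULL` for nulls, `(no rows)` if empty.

6 | 2016 ; 13 | 2015 ; 19 | 2017 ; 23 | 2019 ; 26 | 2014

For each employees row a, compute AVG(hire_year) over rows sharing a.dept_id.
Keep row a if a.hire_year <= that per-group AVG.
  dept_id=1: AVG(hire_year) = 2016.5
  dept_id=2: AVG(hire_year) = 2015.5
  dept_id=3: AVG(hire_year) = 2019.0
  dept_id=4: AVG(hire_year) = 2018.75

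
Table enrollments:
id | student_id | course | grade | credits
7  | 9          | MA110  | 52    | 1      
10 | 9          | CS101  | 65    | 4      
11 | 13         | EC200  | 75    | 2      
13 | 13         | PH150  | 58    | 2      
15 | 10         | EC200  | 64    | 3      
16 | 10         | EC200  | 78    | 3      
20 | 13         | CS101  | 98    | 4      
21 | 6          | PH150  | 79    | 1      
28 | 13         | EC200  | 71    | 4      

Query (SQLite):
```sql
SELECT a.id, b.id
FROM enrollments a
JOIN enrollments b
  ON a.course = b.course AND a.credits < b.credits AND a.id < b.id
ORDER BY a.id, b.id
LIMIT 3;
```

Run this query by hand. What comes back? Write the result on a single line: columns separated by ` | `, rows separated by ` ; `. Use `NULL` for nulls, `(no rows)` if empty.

11 | 15 ; 11 | 16 ; 11 | 28

Pairs (a,b) with same course, a.credits < b.credits, a.id < b.id.
course groups: CS101:{10,20} EC200:{11,15,16,28} MA110:{7} PH150:{13,21}
Ordered by (a.id, b.id); first 3.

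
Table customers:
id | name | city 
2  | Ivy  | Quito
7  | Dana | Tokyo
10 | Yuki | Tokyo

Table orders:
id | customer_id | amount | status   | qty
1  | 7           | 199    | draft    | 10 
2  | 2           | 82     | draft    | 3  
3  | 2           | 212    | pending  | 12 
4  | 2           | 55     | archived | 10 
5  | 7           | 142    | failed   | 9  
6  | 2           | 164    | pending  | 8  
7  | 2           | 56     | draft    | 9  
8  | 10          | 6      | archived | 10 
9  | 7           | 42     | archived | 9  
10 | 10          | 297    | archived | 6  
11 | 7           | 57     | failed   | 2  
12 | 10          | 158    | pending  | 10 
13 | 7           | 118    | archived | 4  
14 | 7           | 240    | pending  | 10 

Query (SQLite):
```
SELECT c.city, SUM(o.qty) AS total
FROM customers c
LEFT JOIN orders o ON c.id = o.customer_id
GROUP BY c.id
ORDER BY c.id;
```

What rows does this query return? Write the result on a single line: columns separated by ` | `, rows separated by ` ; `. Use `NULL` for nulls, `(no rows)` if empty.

LEFT JOIN keeps every customers row; unmatched ones get NULL for orders columns.
Group by customers.id and compute SUM(o.qty). SUM over an all-NULL group is NULL.
  2: ids {2, 3, 4, 6, 7} → SUM(o.qty)=42
  7: ids {1, 5, 9, 11, 13, 14} → SUM(o.qty)=44
  10: ids {8, 10, 12} → SUM(o.qty)=26

Quito | 42 ; Tokyo | 44 ; Tokyo | 26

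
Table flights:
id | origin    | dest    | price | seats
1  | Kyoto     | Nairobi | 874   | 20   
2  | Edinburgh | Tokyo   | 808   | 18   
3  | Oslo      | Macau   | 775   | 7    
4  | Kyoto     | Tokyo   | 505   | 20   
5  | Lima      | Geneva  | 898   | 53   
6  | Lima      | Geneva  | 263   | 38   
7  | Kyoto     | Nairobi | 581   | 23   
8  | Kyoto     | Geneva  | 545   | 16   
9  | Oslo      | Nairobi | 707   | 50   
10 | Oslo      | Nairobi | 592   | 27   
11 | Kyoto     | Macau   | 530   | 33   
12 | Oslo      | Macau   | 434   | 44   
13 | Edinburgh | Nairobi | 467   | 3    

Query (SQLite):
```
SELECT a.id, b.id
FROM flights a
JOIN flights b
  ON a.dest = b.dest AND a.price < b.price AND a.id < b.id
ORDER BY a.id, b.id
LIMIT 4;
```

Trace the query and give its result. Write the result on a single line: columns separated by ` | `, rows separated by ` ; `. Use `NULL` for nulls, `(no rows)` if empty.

6 | 8 ; 7 | 9 ; 7 | 10

Pairs (a,b) with same dest, a.price < b.price, a.id < b.id.
dest groups: Geneva:{5,6,8} Macau:{3,11,12} Nairobi:{1,7,9,10,13} Tokyo:{2,4}
Ordered by (a.id, b.id); first 4.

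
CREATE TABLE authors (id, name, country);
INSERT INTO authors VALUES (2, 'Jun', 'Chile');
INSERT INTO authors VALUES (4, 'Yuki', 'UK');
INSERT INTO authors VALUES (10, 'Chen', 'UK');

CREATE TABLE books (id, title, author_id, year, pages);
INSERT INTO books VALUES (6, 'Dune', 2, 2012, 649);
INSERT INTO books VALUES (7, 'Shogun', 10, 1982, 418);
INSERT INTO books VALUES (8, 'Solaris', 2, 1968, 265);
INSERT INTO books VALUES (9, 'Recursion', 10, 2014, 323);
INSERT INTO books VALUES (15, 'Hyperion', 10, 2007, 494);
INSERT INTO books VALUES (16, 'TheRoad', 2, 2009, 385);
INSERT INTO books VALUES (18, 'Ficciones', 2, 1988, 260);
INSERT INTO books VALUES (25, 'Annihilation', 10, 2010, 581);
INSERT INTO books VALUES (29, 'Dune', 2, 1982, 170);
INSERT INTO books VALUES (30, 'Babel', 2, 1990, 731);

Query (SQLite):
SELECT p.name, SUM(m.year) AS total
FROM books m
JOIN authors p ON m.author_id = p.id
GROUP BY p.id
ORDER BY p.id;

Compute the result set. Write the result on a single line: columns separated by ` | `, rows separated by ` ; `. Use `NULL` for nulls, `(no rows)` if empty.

Jun | 11949 ; Chen | 8013

Join each books row to its authors via author_id.
Group joined rows by authors.id; compute SUM(m.year) per group.
  2: ids {6, 8, 16, 18, 29, 30} → SUM(m.year)=11949
  10: ids {7, 9, 15, 25} → SUM(m.year)=8013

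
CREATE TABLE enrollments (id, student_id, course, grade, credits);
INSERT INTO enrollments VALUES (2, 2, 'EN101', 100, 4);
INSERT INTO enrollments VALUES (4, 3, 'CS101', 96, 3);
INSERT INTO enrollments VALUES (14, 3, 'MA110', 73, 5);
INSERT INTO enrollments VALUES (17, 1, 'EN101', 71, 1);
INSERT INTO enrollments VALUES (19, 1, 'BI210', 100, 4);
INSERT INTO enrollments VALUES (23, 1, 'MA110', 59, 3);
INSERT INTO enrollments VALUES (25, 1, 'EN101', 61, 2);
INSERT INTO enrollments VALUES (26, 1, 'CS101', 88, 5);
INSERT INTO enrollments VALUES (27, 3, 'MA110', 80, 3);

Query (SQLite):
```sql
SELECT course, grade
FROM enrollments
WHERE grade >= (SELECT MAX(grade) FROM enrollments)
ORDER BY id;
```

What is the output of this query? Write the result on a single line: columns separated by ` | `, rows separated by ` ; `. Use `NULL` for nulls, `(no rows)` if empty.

EN101 | 100 ; BI210 | 100

Scalar subquery: MAX(grade) over all enrollments rows = 100.
Keep rows where grade >= that value.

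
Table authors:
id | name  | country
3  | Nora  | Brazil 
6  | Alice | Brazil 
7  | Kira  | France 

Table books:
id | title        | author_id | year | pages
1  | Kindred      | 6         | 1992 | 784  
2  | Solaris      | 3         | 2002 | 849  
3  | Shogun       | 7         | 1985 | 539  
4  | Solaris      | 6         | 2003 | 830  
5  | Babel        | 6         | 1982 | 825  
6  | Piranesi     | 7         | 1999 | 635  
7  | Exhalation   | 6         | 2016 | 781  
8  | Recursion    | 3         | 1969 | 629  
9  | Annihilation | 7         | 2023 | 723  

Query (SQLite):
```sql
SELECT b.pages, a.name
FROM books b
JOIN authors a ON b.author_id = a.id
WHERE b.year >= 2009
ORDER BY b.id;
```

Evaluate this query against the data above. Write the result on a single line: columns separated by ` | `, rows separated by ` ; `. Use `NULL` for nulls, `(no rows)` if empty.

781 | Alice ; 723 | Kira

Each books row matches the authors row where author_id = authors.id.
Then keep rows with b.year >= 2009.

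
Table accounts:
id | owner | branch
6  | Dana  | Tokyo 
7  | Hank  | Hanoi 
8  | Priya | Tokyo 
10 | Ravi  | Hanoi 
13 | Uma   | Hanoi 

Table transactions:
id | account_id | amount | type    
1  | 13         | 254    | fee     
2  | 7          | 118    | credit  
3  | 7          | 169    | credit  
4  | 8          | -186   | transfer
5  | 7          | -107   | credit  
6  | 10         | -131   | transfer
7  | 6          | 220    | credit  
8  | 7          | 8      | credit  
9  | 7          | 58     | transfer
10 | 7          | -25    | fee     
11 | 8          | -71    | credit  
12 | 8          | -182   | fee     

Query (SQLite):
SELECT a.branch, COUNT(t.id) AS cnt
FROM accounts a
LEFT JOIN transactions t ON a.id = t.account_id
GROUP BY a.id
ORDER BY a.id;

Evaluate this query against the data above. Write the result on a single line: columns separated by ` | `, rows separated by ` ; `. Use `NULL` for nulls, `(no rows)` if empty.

Tokyo | 1 ; Hanoi | 6 ; Tokyo | 3 ; Hanoi | 1 ; Hanoi | 1

LEFT JOIN keeps every accounts row; unmatched ones get NULL for transactions columns.
Group by accounts.id and compute COUNT(t.id). COUNT(col) of an all-NULL group is 0.
  6: ids {7} → COUNT(t.id)=1
  7: ids {2, 3, 5, 8, 9, 10} → COUNT(t.id)=6
  8: ids {4, 11, 12} → COUNT(t.id)=3
  10: ids {6} → COUNT(t.id)=1
  13: ids {1} → COUNT(t.id)=1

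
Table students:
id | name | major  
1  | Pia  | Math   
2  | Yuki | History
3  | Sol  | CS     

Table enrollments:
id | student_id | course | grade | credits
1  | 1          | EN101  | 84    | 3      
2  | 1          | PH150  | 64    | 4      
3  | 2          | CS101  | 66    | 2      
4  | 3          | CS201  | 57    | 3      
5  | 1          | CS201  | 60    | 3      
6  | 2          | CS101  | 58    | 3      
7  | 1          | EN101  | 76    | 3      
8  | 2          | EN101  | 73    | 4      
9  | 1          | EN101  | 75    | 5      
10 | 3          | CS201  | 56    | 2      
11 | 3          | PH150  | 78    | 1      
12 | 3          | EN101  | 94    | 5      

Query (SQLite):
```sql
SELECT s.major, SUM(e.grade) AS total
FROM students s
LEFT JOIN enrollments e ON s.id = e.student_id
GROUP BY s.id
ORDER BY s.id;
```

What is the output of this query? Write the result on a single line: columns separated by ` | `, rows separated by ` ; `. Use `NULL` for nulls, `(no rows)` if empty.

Math | 359 ; History | 197 ; CS | 285

LEFT JOIN keeps every students row; unmatched ones get NULL for enrollments columns.
Group by students.id and compute SUM(e.grade). SUM over an all-NULL group is NULL.
  1: ids {1, 2, 5, 7, 9} → SUM(e.grade)=359
  2: ids {3, 6, 8} → SUM(e.grade)=197
  3: ids {4, 10, 11, 12} → SUM(e.grade)=285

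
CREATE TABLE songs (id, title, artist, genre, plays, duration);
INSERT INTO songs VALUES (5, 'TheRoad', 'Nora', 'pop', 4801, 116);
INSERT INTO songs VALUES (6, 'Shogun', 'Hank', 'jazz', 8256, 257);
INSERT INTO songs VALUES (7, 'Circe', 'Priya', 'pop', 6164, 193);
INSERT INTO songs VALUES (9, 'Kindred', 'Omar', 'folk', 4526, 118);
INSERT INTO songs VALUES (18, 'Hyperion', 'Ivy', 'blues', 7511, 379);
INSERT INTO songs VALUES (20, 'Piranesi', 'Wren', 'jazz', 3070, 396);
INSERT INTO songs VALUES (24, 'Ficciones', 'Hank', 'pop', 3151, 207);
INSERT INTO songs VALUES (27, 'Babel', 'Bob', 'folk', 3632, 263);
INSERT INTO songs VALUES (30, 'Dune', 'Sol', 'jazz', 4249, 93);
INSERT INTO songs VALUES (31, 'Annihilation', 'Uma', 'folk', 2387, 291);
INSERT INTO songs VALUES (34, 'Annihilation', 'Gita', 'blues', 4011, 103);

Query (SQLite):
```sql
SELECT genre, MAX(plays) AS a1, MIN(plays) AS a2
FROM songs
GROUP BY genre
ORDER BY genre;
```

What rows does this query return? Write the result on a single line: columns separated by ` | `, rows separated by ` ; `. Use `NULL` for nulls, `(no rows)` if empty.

Group songs by genre.
Per group compute: MAX(plays), MIN(plays).
  blues: ids {18, 34} → MAX(plays)=7511, MIN(plays)=4011
  folk: ids {9, 27, 31} → MAX(plays)=4526, MIN(plays)=2387
  jazz: ids {6, 20, 30} → MAX(plays)=8256, MIN(plays)=3070
  pop: ids {5, 7, 24} → MAX(plays)=6164, MIN(plays)=3151

blues | 7511 | 4011 ; folk | 4526 | 2387 ; jazz | 8256 | 3070 ; pop | 6164 | 3151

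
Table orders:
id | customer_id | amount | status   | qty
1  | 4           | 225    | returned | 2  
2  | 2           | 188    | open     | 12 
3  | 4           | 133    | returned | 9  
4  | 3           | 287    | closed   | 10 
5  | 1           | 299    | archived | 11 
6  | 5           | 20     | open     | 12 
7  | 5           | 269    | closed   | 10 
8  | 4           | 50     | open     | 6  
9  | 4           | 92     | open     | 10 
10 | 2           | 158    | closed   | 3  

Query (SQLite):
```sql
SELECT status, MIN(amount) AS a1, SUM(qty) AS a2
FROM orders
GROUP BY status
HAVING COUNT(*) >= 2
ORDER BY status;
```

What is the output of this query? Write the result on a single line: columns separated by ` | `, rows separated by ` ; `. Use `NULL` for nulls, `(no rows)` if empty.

Group orders by status.
Per group compute: MIN(amount), SUM(qty).
HAVING: drop groups with fewer than 2 rows.
  archived: ids {5} → MIN(amount)=299, SUM(qty)=11
  closed: ids {4, 7, 10} → MIN(amount)=158, SUM(qty)=23
  open: ids {2, 6, 8, 9} → MIN(amount)=20, SUM(qty)=40
  returned: ids {1, 3} → MIN(amount)=133, SUM(qty)=11

closed | 158 | 23 ; open | 20 | 40 ; returned | 133 | 11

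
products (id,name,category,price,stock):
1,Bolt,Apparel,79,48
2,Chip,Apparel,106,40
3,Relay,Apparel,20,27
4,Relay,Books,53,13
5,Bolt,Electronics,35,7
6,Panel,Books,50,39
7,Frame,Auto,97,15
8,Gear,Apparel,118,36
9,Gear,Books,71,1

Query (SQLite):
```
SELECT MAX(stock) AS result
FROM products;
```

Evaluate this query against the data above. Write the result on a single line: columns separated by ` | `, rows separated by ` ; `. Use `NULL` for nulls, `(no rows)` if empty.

All stock values: [48, 40, 27, 13, 7, 39, 15, 36, 1].
MAX of non-NULL values = 48.

48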